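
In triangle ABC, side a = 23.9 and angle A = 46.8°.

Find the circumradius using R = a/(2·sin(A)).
R = a/(2·sin(A)) = 23.9/(2·sin(46.8°))
sin(46.8°) ≈ 0.728969
R ≈ 23.9/(2·0.728969) = 23.9/1.45794 ≈ 16.393

R = 16.39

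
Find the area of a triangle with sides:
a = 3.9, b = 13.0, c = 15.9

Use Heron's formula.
s = (3.9 + 13.0 + 15.9)/2 = 32.8/2 = 16.4
s − a = 12.5, s − b = 3.4, s − c = 0.5
s(s−a)(s−b)(s−c) = 16.4·12.5·3.4·0.5 ≈ 348.5
Area = √348.5 ≈ 18.6682

Area = 18.67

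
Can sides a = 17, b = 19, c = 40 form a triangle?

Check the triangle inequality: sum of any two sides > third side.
a + b vs c: 17 + 19 = 36 ≤ 40  ✗
a + c vs b: 17 + 40 = 57 > 19  ✓
b + c vs a: 19 + 40 = 59 > 17  ✓

No: 17 + 19 = 36 is not > 40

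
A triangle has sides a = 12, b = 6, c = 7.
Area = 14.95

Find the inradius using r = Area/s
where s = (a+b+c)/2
s = (12 + 6 + 7)/2 = 25/2 = 12.5
r = Area/s = 14.95/12.5 ≈ 1.196

r = 1.196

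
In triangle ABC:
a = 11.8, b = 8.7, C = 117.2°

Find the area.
Two sides and the included angle (SAS): A = ½·a·b·sin(C) = ½·11.8·8.7·sin(117.2°)
sin(117.2°) ≈ 0.889416
A ≈ ½·102.66·0.889416 = 51.33·0.889416 ≈ 45.6537

Area = 45.65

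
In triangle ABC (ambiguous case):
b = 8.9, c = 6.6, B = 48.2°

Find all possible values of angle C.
b/sin(B) = c/sin(C)  ⇒  sin(C) = c·sin(B)/b = 6.6·sin(48.2°)/8.9
sin(48.2°) ≈ 0.745476
sin(C) ≈ 6.6·0.745476/8.9 ≈ 4.92014/8.9 ≈ 0.552825
Candidate 1: C₁ = arcsin(0.552825) ≈ 33.561°  →  A = 180° − 48.2° − 33.561° ≈ 98.239° > 0, valid
Candidate 2: C₂ = 180° − C₁ ≈ 146.439°  →  A = 180° − 48.2° − 146.439° ≈ -14.639° ≤ 0, not a valid triangle

C = 33.56° (one solution)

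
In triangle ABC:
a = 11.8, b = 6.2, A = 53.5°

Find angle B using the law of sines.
a/sin(A) = b/sin(B)  ⇒  sin(B) = b·sin(A)/a = 6.2·sin(53.5°)/11.8
sin(53.5°) ≈ 0.803857
sin(B) ≈ 6.2·0.803857/11.8 ≈ 4.98391/11.8 ≈ 0.422365
B = arcsin(0.422365) ≈ 24.984°
(Since b ≤ a we need B ≤ A, so the obtuse alternative 180° − 24.984° ≈ 155.016° is rejected.)

B = 24.98°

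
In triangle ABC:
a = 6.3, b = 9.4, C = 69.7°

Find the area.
Two sides and the included angle (SAS): A = ½·a·b·sin(C) = ½·6.3·9.4·sin(69.7°)
sin(69.7°) ≈ 0.937889
A ≈ ½·59.22·0.937889 = 29.61·0.937889 ≈ 27.7709

Area = 27.77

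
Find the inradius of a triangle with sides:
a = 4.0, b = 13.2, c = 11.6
r = Area/s where s is the semi-perimeter.
s = (4.0 + 13.2 + 11.6)/2 = 28.8/2 = 14.4
Area = √(s(s−a)(s−b)(s−c)) = √(14.4·10.4·1.2·2.8) ≈ √503.194 ≈ 22.432
r ≈ 22.432/14.4 ≈ 1.55778

r = 1.558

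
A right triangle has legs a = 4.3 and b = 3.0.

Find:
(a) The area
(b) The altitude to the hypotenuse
(a) The legs are perpendicular, so Area = ½·a·b = ½·4.3·3.0 = ½·12.9 = 6.45
(b) Hypotenuse c = √(a² + b²) = √(18.49 + 9) = √27.49 ≈ 5.24309
    Area = ½·c·h_c  ⇒  h_c = 2·Area/c = 12.9/5.24309 ≈ 2.46038

Area = 6.45, h_c = 2.46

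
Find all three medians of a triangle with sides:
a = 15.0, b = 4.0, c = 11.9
Median formula: m_a = ½√(2b² + 2c² − a²) (and cyclically). a² = 225, b² = 16, c² = 141.61.
m_a = ½√(2·16 + 2·141.61 − 225) = ½√90.22 ≈ ½·9.49842 ≈ 4.74921
m_b = ½√(2·225 + 2·141.61 − 16) = ½√717.22 ≈ ½·26.781 ≈ 13.3905
m_c = ½√(2·225 + 2·16 − 141.61) = ½√340.39 ≈ ½·18.4497 ≈ 9.22483

m_a = 4.749, m_b = 13.39, m_c = 9.225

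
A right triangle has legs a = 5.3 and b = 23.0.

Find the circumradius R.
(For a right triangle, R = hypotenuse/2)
Hypotenuse c = √(a² + b²) = √(28.09 + 529) = √557.09 ≈ 23.6028
R = c/2 ≈ 23.6028/2 ≈ 11.8014

R = 11.8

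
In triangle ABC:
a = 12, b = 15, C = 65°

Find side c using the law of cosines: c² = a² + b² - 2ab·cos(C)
c² = 12² + 15² − 2·12·15·cos(65°)
cos(65°) ≈ 0.422618
c² ≈ 144 + 225 − 360·(0.422618) ≈ 369 − 152.143 ≈ 216.857
c ≈ √216.857 ≈ 14.7261

c = 14.73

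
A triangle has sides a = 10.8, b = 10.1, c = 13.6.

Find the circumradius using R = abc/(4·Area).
First find the area with Heron's formula.
s = (10.8 + 10.1 + 13.6)/2 = 17.25
Area = √(s(s−a)(s−b)(s−c)) = √(17.25·6.45·7.15·3.65) ≈ √2903.67 ≈ 53.8857
abc = 10.8·10.1·13.6 = 1483.488
R = abc/(4·Area) ≈ 1483.488/(4·53.8857) = 1483.488/215.543 ≈ 6.88256

R = 6.883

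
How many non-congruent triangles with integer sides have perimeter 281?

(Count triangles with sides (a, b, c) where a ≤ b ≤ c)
Let a ≤ b ≤ c with a + b + c = 281. The only binding inequality is a + b > c, i.e. 281 − c > c, so c < 281/2; and c ≥ 281/3 since c is the largest side.
So 94 ≤ c ≤ 140. For each c, b runs from ⌈(281 − c)/2⌉ up to c (then a = 281 − b − c satisfies 1 ≤ a ≤ b automatically), giving c − ⌈(281 − c)/2⌉ + 1 choices.
Summing over c: 1 + 3 + 4 + 6 + … + 69 + 70  (47 terms, c = 94, …, 140) = 1680
Check (closed form: nearest integer to p²/48 for even p, (p+3)²/48 for odd p): (281+3)²/48 = 284²/48 = 80656/48 ≈ 1680.33 → 1680

1680 triangles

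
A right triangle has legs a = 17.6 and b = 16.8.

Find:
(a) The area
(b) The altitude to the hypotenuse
(a) The legs are perpendicular, so Area = ½·a·b = ½·17.6·16.8 = ½·295.68 = 147.84
(b) Hypotenuse c = √(a² + b²) = √(309.76 + 282.24) = √592 ≈ 24.3311
    Area = ½·c·h_c  ⇒  h_c = 2·Area/c = 295.68/24.3311 ≈ 12.1524

Area = 147.84, h_c = 12.15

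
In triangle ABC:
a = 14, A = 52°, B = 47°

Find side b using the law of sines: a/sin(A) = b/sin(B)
a/sin(A) = b/sin(B)  ⇒  b = a·sin(B)/sin(A) = 14·sin(47°)/sin(52°)
sin(47°) ≈ 0.731354, sin(52°) ≈ 0.788011
b ≈ 14·0.731354/0.788011 ≈ 10.239/0.788011 ≈ 12.9934

b = 12.99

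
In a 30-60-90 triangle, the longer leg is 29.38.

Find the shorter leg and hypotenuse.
In a 30-60-90 triangle the sides are in ratio 1 : √3 : 2, so short leg = long leg/√3 and hypotenuse = 2·(short leg).
Short leg = 29.38/√3 ≈ 29.38/1.73205 ≈ 16.9626
Hypotenuse = 2·16.9626 ≈ 33.9251

Short leg = 16.96, Hypotenuse = 33.93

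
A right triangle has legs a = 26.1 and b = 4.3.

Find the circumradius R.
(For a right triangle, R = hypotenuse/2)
Hypotenuse c = √(a² + b²) = √(681.21 + 18.49) = √699.7 ≈ 26.4518
R = c/2 ≈ 26.4518/2 ≈ 13.2259

R = 13.23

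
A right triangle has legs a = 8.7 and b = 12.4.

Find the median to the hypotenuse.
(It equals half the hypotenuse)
Hypotenuse c = √(a² + b²) = √(75.69 + 153.76) = √229.45 ≈ 15.1476
Median to hypotenuse = c/2 ≈ 15.1476/2 ≈ 7.5738

Median = 7.574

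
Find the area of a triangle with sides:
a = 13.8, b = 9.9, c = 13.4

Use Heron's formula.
s = (13.8 + 9.9 + 13.4)/2 = 37.1/2 = 18.55
s − a = 4.75, s − b = 8.65, s − c = 5.15
s(s−a)(s−b)(s−c) = 18.55·4.75·8.65·5.15 ≈ 3925.19
Area = √3925.19 ≈ 62.6513

Area = 62.65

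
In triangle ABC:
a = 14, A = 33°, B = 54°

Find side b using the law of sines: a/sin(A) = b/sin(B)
a/sin(A) = b/sin(B)  ⇒  b = a·sin(B)/sin(A) = 14·sin(54°)/sin(33°)
sin(54°) ≈ 0.809017, sin(33°) ≈ 0.544639
b ≈ 14·0.809017/0.544639 ≈ 11.3262/0.544639 ≈ 20.7959

b = 20.8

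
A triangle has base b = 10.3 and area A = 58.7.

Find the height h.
A = ½·b·h  ⇒  h = 2A/b = 2·58.7/10.3 = 117.4/10.3 ≈ 11.3981

h = 11.4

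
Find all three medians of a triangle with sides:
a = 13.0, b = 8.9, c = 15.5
Median formula: m_a = ½√(2b² + 2c² − a²) (and cyclically). a² = 169, b² = 79.21, c² = 240.25.
m_a = ½√(2·79.21 + 2·240.25 − 169) = ½√469.92 ≈ ½·21.6776 ≈ 10.8388
m_b = ½√(2·169 + 2·240.25 − 79.21) = ½√739.29 ≈ ½·27.1899 ≈ 13.5949
m_c = ½√(2·169 + 2·79.21 − 240.25) = ½√256.17 ≈ ½·16.0053 ≈ 8.00266

m_a = 10.84, m_b = 13.59, m_c = 8.003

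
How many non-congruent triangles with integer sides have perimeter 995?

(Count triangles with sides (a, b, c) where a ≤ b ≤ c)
Let a ≤ b ≤ c with a + b + c = 995. The only binding inequality is a + b > c, i.e. 995 − c > c, so c < 995/2; and c ≥ 995/3 since c is the largest side.
So 332 ≤ c ≤ 497. For each c, b runs from ⌈(995 − c)/2⌉ up to c (then a = 995 − b − c satisfies 1 ≤ a ≤ b automatically), giving c − ⌈(995 − c)/2⌉ + 1 choices.
Summing over c: 1 + 3 + 4 + 6 + … + 247 + 249  (166 terms, c = 332, …, 497) = 20750
Check (closed form: nearest integer to p²/48 for even p, (p+3)²/48 for odd p): (995+3)²/48 = 998²/48 = 996004/48 ≈ 20750.08 → 20750

20750 triangles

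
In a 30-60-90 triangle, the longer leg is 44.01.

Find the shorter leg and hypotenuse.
In a 30-60-90 triangle the sides are in ratio 1 : √3 : 2, so short leg = long leg/√3 and hypotenuse = 2·(short leg).
Short leg = 44.01/√3 ≈ 44.01/1.73205 ≈ 25.4092
Hypotenuse = 2·25.4092 ≈ 50.8184

Short leg = 25.41, Hypotenuse = 50.82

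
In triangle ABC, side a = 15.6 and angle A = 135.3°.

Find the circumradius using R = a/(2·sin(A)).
R = a/(2·sin(A)) = 15.6/(2·sin(135.3°))
sin(135.3°) ≈ 0.703395
R ≈ 15.6/(2·0.703395) = 15.6/1.40679 ≈ 11.0891

R = 11.09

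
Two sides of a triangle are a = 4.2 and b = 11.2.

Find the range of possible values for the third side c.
Triangle inequality: |a − b| < c < a + b
|a − b| = |4.2 − 11.2| = 7
a + b = 4.2 + 11.2 = 15.4

7 < c < 15.4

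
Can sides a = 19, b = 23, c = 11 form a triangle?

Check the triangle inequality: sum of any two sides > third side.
a + b vs c: 19 + 23 = 42 > 11  ✓
a + c vs b: 19 + 11 = 30 > 23  ✓
b + c vs a: 23 + 11 = 34 > 19  ✓

Yes, triangle inequality satisfied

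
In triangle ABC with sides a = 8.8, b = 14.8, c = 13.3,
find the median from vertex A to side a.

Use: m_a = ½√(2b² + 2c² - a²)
m_a = ½√(2·14.8² + 2·13.3² − 8.8²) = ½√(2·219.04 + 2·176.89 − 77.44) = ½√(438.08 + 353.78 − 77.44) = ½√714.42
√714.42 ≈ 26.7286, so m_a ≈ 13.3643

m_a = 13.36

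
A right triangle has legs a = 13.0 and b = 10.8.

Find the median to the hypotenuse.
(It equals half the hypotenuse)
Hypotenuse c = √(a² + b²) = √(169 + 116.64) = √285.64 ≈ 16.9009
Median to hypotenuse = c/2 ≈ 16.9009/2 ≈ 8.45044

Median = 8.45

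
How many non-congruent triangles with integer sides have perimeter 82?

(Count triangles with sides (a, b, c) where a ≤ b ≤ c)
Let a ≤ b ≤ c with a + b + c = 82. The only binding inequality is a + b > c, i.e. 82 − c > c, so c < 82/2; and c ≥ 82/3 since c is the largest side.
So 28 ≤ c ≤ 40. For each c, b runs from ⌈(82 − c)/2⌉ up to c (then a = 82 − b − c satisfies 1 ≤ a ≤ b automatically), giving c − ⌈(82 − c)/2⌉ + 1 choices.
Summing over c: 2 + 3 + 5 + 6 + … + 18 + 20  (13 terms, c = 28, …, 40) = 140
Check (closed form: nearest integer to p²/48 for even p, (p+3)²/48 for odd p): 82²/48 = 6724/48 ≈ 140.08 → 140

140 triangles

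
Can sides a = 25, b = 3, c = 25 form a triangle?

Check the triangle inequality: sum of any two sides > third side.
a + b vs c: 25 + 3 = 28 > 25  ✓
a + c vs b: 25 + 25 = 50 > 3  ✓
b + c vs a: 3 + 25 = 28 > 25  ✓

Yes, triangle inequality satisfied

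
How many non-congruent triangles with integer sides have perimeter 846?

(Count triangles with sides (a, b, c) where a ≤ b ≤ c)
Let a ≤ b ≤ c with a + b + c = 846. The only binding inequality is a + b > c, i.e. 846 − c > c, so c < 846/2; and c ≥ 846/3 since c is the largest side.
So 282 ≤ c ≤ 422. For each c, b runs from ⌈(846 − c)/2⌉ up to c (then a = 846 − b − c satisfies 1 ≤ a ≤ b automatically), giving c − ⌈(846 − c)/2⌉ + 1 choices.
Summing over c: 1 + 2 + 4 + 5 + … + 209 + 211  (141 terms, c = 282, …, 422) = 14911
Check (closed form: nearest integer to p²/48 for even p, (p+3)²/48 for odd p): 846²/48 = 715716/48 ≈ 14910.75 → 14911

14911 triangles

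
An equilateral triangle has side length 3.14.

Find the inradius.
r = Area/s with s the semi-perimeter.
Area = (√3/4)·3.14² = (√3/4)·9.8596 ≈ 0.433013·9.8596 ≈ 4.26933
s = 3·3.14/2 = 4.71
r ≈ 4.26933/4.71 ≈ 0.90644
(Equivalently r = side/(2√3) = 3.14/3.4641 ≈ 0.90644.)

r = 0.9064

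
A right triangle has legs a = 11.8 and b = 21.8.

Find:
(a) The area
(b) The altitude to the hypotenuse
(a) The legs are perpendicular, so Area = ½·a·b = ½·11.8·21.8 = ½·257.24 = 128.62
(b) Hypotenuse c = √(a² + b²) = √(139.24 + 475.24) = √614.48 ≈ 24.7887
    Area = ½·c·h_c  ⇒  h_c = 2·Area/c = 257.24/24.7887 ≈ 10.3773

Area = 128.62, h_c = 10.38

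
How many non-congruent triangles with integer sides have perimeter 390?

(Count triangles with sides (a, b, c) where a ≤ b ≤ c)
Let a ≤ b ≤ c with a + b + c = 390. The only binding inequality is a + b > c, i.e. 390 − c > c, so c < 390/2; and c ≥ 390/3 since c is the largest side.
So 130 ≤ c ≤ 194. For each c, b runs from ⌈(390 − c)/2⌉ up to c (then a = 390 − b − c satisfies 1 ≤ a ≤ b automatically), giving c − ⌈(390 − c)/2⌉ + 1 choices.
Summing over c: 1 + 2 + 4 + 5 + … + 95 + 97  (65 terms, c = 130, …, 194) = 3169
Check (closed form: nearest integer to p²/48 for even p, (p+3)²/48 for odd p): 390²/48 = 152100/48 ≈ 3168.75 → 3169

3169 triangles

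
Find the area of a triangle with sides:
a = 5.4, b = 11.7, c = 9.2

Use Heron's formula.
s = (5.4 + 11.7 + 9.2)/2 = 26.3/2 = 13.15
s − a = 7.75, s − b = 1.45, s − c = 3.95
s(s−a)(s−b)(s−c) = 13.15·7.75·1.45·3.95 ≈ 583.704
Area = √583.704 ≈ 24.16

Area = 24.16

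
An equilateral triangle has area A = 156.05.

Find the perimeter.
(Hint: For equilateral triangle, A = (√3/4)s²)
A = (√3/4)s²  ⇒  s² = 4A/√3 = 4·156.05/√3 = 624.2/1.73205 ≈ 360.382
s ≈ √360.382 ≈ 18.9837
Perimeter = 3s ≈ 3·18.9837 ≈ 56.9512

Perimeter = 56.95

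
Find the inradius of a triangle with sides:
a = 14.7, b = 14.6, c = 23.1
r = Area/s where s is the semi-perimeter.
s = (14.7 + 14.6 + 23.1)/2 = 52.4/2 = 26.2
Area = √(s(s−a)(s−b)(s−c)) = √(26.2·11.5·11.6·3.1) ≈ √10834.7 ≈ 104.09
r ≈ 104.09/26.2 ≈ 3.9729

r = 3.973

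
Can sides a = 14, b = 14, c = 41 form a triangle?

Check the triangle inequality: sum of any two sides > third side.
a + b vs c: 14 + 14 = 28 ≤ 41  ✗
a + c vs b: 14 + 41 = 55 > 14  ✓
b + c vs a: 14 + 41 = 55 > 14  ✓

No: 14 + 14 = 28 is not > 41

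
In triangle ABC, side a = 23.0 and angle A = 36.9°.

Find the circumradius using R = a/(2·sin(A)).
R = a/(2·sin(A)) = 23.0/(2·sin(36.9°))
sin(36.9°) ≈ 0.60042
R ≈ 23.0/(2·0.60042) = 23.0/1.20084 ≈ 19.1533

R = 19.15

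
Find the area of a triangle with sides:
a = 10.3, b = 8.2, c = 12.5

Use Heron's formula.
s = (10.3 + 8.2 + 12.5)/2 = 31/2 = 15.5
s − a = 5.2, s − b = 7.3, s − c = 3
s(s−a)(s−b)(s−c) = 15.5·5.2·7.3·3 ≈ 1765.14
Area = √1765.14 ≈ 42.0136

Area = 42.01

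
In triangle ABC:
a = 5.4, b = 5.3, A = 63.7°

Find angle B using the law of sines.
a/sin(A) = b/sin(B)  ⇒  sin(B) = b·sin(A)/a = 5.3·sin(63.7°)/5.4
sin(63.7°) ≈ 0.896486
sin(B) ≈ 5.3·0.896486/5.4 ≈ 4.75138/5.4 ≈ 0.879885
B = arcsin(0.879885) ≈ 61.6285°
(Since b ≤ a we need B ≤ A, so the obtuse alternative 180° − 61.6285° ≈ 118.372° is rejected.)

B = 61.63°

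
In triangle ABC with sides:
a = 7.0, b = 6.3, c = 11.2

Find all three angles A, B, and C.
Law of cosines for each angle (a² = 49, b² = 39.69, c² = 125.44):
cos(A) = (b² + c² − a²)/(2bc) = (39.69 + 125.44 − 49)/(2·6.3·11.2) = 116.13/141.12 ≈ 0.822917  ⇒  A ≈ 34.6222°
cos(B) = (a² + c² − b²)/(2ac) = (49 + 125.44 − 39.69)/(2·7.0·11.2) = 134.75/156.8 ≈ 0.859375  ⇒  B ≈ 30.7535°
cos(C) = (a² + b² − c²)/(2ab) = (49 + 39.69 − 125.44)/(2·7.0·6.3) = -36.75/88.2 ≈ -0.416667  ⇒  C ≈ 114.624°
Check: A + B + C ≈ 180°

A = 34.62°, B = 30.75°, C = 114.6°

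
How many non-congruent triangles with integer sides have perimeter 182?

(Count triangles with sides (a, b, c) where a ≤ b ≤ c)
Let a ≤ b ≤ c with a + b + c = 182. The only binding inequality is a + b > c, i.e. 182 − c > c, so c < 182/2; and c ≥ 182/3 since c is the largest side.
So 61 ≤ c ≤ 90. For each c, b runs from ⌈(182 − c)/2⌉ up to c (then a = 182 − b − c satisfies 1 ≤ a ≤ b automatically), giving c − ⌈(182 − c)/2⌉ + 1 choices.
Summing over c: 1 + 3 + 4 + 6 + … + 43 + 45  (30 terms, c = 61, …, 90) = 690
Check (closed form: nearest integer to p²/48 for even p, (p+3)²/48 for odd p): 182²/48 = 33124/48 ≈ 690.08 → 690

690 triangles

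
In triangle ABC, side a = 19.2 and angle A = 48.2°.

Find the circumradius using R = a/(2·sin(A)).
R = a/(2·sin(A)) = 19.2/(2·sin(48.2°))
sin(48.2°) ≈ 0.745476
R ≈ 19.2/(2·0.745476) = 19.2/1.49095 ≈ 12.8777

R = 12.88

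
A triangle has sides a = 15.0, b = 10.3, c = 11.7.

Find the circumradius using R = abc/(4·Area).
First find the area with Heron's formula.
s = (15.0 + 10.3 + 11.7)/2 = 18.5
Area = √(s(s−a)(s−b)(s−c)) = √(18.5·3.5·8.2·6.8) ≈ √3610.46 ≈ 60.0871
abc = 15.0·10.3·11.7 = 1807.65
R = abc/(4·Area) ≈ 1807.65/(4·60.0871) = 1807.65/240.348 ≈ 7.52096

R = 7.521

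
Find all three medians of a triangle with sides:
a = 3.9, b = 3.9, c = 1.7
Median formula: m_a = ½√(2b² + 2c² − a²) (and cyclically). a² = 15.21, b² = 15.21, c² = 2.89.
m_a = ½√(2·15.21 + 2·2.89 − 15.21) = ½√20.99 ≈ ½·4.58148 ≈ 2.29074
m_b = ½√(2·15.21 + 2·2.89 − 15.21) = ½√20.99 ≈ ½·4.58148 ≈ 2.29074
m_c = ½√(2·15.21 + 2·15.21 − 2.89) = ½√57.95 ≈ ½·7.61249 ≈ 3.80624

m_a = 2.291, m_b = 2.291, m_c = 3.806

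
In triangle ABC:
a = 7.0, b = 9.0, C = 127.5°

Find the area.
Two sides and the included angle (SAS): A = ½·a·b·sin(C) = ½·7.0·9.0·sin(127.5°)
sin(127.5°) ≈ 0.793353
A ≈ ½·63·0.793353 = 31.5·0.793353 ≈ 24.9906

Area = 24.99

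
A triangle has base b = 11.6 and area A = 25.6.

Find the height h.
A = ½·b·h  ⇒  h = 2A/b = 2·25.6/11.6 = 51.2/11.6 ≈ 4.41379

h = 4.414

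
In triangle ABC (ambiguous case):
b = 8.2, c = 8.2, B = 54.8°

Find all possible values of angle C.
b/sin(B) = c/sin(C)  ⇒  sin(C) = c·sin(B)/b = 8.2·sin(54.8°)/8.2
sin(54.8°) ≈ 0.817145
sin(C) ≈ 8.2·0.817145/8.2 ≈ 6.70059/8.2 ≈ 0.817145
Candidate 1: C₁ = arcsin(0.817145) ≈ 54.8°  →  A = 180° − 54.8° − 54.8° ≈ 70.4° > 0, valid
Candidate 2: C₂ = 180° − C₁ ≈ 125.2°  →  A = 180° − 54.8° − 125.2° ≈ 0° ≤ 0, not a valid triangle

C = 54.8° (one solution)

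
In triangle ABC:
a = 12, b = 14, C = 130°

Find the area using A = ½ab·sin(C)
A = ½·a·b·sin(C) = ½·12·14·sin(130°)
sin(130°) ≈ 0.766044
A ≈ ½·168·0.766044 = 84·0.766044 ≈ 64.3477

Area = 64.35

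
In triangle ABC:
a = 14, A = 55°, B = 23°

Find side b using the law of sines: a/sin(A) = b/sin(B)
a/sin(A) = b/sin(B)  ⇒  b = a·sin(B)/sin(A) = 14·sin(23°)/sin(55°)
sin(23°) ≈ 0.390731, sin(55°) ≈ 0.819152
b ≈ 14·0.390731/0.819152 ≈ 5.47024/0.819152 ≈ 6.67792

b = 6.678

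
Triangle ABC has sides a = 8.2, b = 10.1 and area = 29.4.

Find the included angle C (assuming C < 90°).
Area = ½·a·b·sin(C)  ⇒  sin(C) = 2·Area/(a·b) = 2·29.4/(8.2·10.1) = 58.8/82.82 ≈ 0.709973
C = arcsin(0.709973) ≈ 45.2328° (taking the acute solution since C < 90°)

C = 45.23°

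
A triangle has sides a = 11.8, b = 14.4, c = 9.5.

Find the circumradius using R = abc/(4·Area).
First find the area with Heron's formula.
s = (11.8 + 14.4 + 9.5)/2 = 17.85
Area = √(s(s−a)(s−b)(s−c)) = √(17.85·6.05·3.45·8.35) ≈ √3110.99 ≈ 55.7763
abc = 11.8·14.4·9.5 = 1614.24
R = abc/(4·Area) ≈ 1614.24/(4·55.7763) = 1614.24/223.105 ≈ 7.23533

R = 7.235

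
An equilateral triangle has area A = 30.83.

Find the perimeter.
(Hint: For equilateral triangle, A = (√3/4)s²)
A = (√3/4)s²  ⇒  s² = 4A/√3 = 4·30.83/√3 = 123.32/1.73205 ≈ 71.1988
s ≈ √71.1988 ≈ 8.43794
Perimeter = 3s ≈ 3·8.43794 ≈ 25.3138

Perimeter = 25.31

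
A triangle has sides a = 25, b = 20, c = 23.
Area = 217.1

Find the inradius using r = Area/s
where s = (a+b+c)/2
s = (25 + 20 + 23)/2 = 68/2 = 34
r = Area/s = 217.1/34 ≈ 6.38529

r = 6.385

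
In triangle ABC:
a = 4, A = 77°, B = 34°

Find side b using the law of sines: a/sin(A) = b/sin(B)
a/sin(A) = b/sin(B)  ⇒  b = a·sin(B)/sin(A) = 4·sin(34°)/sin(77°)
sin(34°) ≈ 0.559193, sin(77°) ≈ 0.97437
b ≈ 4·0.559193/0.97437 ≈ 2.23677/0.97437 ≈ 2.29561

b = 2.296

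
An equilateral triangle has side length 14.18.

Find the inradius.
r = Area/s with s the semi-perimeter.
Area = (√3/4)·14.18² = (√3/4)·201.0724 ≈ 0.433013·201.0724 ≈ 87.0669
s = 3·14.18/2 = 21.27
r ≈ 87.0669/21.27 ≈ 4.09341
(Equivalently r = side/(2√3) = 14.18/3.4641 ≈ 4.09341.)

r = 4.093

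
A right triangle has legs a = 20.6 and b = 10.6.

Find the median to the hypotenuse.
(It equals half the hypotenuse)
Hypotenuse c = √(a² + b²) = √(424.36 + 112.36) = √536.72 ≈ 23.1672
Median to hypotenuse = c/2 ≈ 23.1672/2 ≈ 11.5836

Median = 11.58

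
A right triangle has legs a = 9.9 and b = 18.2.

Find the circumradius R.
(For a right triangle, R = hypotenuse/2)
Hypotenuse c = √(a² + b²) = √(98.01 + 331.24) = √429.25 ≈ 20.7183
R = c/2 ≈ 20.7183/2 ≈ 10.3592

R = 10.36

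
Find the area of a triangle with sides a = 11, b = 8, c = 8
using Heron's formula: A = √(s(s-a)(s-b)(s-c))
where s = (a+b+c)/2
s = (11 + 8 + 8)/2 = 27/2 = 13.5
s − a = 2.5, s − b = 5.5, s − c = 5.5
s(s−a)(s−b)(s−c) = 13.5·2.5·5.5·5.5 = 1020.9375
Area = √1020.9375 ≈ 31.9521

s = 13.5, Area = 31.95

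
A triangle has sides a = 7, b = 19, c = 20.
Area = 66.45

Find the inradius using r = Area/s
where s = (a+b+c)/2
s = (7 + 19 + 20)/2 = 46/2 = 23
r = Area/s = 66.45/23 ≈ 2.88913

r = 2.889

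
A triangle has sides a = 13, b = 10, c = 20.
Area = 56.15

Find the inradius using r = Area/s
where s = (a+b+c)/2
s = (13 + 10 + 20)/2 = 43/2 = 21.5
r = Area/s = 56.15/21.5 ≈ 2.61163

r = 2.612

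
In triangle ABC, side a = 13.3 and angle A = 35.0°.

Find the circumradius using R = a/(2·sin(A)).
R = a/(2·sin(A)) = 13.3/(2·sin(35.0°))
sin(35.0°) ≈ 0.573576
R ≈ 13.3/(2·0.573576) = 13.3/1.14715 ≈ 11.5939

R = 11.59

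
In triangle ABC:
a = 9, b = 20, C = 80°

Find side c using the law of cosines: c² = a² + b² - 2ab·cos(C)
c² = 9² + 20² − 2·9·20·cos(80°)
cos(80°) ≈ 0.173648
c² ≈ 81 + 400 − 360·(0.173648) ≈ 481 − 62.5133 ≈ 418.487
c ≈ √418.487 ≈ 20.4569

c = 20.46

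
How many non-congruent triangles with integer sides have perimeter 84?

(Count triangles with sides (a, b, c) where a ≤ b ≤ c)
Let a ≤ b ≤ c with a + b + c = 84. The only binding inequality is a + b > c, i.e. 84 − c > c, so c < 84/2; and c ≥ 84/3 since c is the largest side.
So 28 ≤ c ≤ 41. For each c, b runs from ⌈(84 − c)/2⌉ up to c (then a = 84 − b − c satisfies 1 ≤ a ≤ b automatically), giving c − ⌈(84 − c)/2⌉ + 1 choices.
Summing over c: 1 + 2 + 4 + 5 + … + 19 + 20  (14 terms, c = 28, …, 41) = 147
Check (closed form: nearest integer to p²/48 for even p, (p+3)²/48 for odd p): 84²/48 = 7056/48 ≈ 147.00 → 147

147 triangles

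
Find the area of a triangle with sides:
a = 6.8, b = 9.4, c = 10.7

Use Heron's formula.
s = (6.8 + 9.4 + 10.7)/2 = 26.9/2 = 13.45
s − a = 6.65, s − b = 4.05, s − c = 2.75
s(s−a)(s−b)(s−c) = 13.45·6.65·4.05·2.75 ≈ 996.166
Area = √996.166 ≈ 31.5621

Area = 31.56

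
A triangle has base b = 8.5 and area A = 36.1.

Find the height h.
A = ½·b·h  ⇒  h = 2A/b = 2·36.1/8.5 = 72.2/8.5 ≈ 8.49412

h = 8.494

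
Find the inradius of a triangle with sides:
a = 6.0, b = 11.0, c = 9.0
r = Area/s where s is the semi-perimeter.
s = (6.0 + 11.0 + 9.0)/2 = 26/2 = 13
Area = √(s(s−a)(s−b)(s−c)) = √(13·7·2·4) ≈ √728 ≈ 26.9815
r ≈ 26.9815/13 ≈ 2.0755

r = 2.075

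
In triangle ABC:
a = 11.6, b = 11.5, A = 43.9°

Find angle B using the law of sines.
a/sin(A) = b/sin(B)  ⇒  sin(B) = b·sin(A)/a = 11.5·sin(43.9°)/11.6
sin(43.9°) ≈ 0.693402
sin(B) ≈ 11.5·0.693402/11.6 ≈ 7.97412/11.6 ≈ 0.687424
B = arcsin(0.687424) ≈ 43.4266°
(Since b ≤ a we need B ≤ A, so the obtuse alternative 180° − 43.4266° ≈ 136.573° is rejected.)

B = 43.43°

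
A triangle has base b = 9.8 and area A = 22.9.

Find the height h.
A = ½·b·h  ⇒  h = 2A/b = 2·22.9/9.8 = 45.8/9.8 ≈ 4.67347

h = 4.673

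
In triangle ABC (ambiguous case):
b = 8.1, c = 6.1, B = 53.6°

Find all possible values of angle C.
b/sin(B) = c/sin(C)  ⇒  sin(C) = c·sin(B)/b = 6.1·sin(53.6°)/8.1
sin(53.6°) ≈ 0.804894
sin(C) ≈ 6.1·0.804894/8.1 ≈ 4.90985/8.1 ≈ 0.606155
Candidate 1: C₁ = arcsin(0.606155) ≈ 37.312°  →  A = 180° − 53.6° − 37.312° ≈ 89.088° > 0, valid
Candidate 2: C₂ = 180° − C₁ ≈ 142.688°  →  A = 180° − 53.6° − 142.688° ≈ -16.288° ≤ 0, not a valid triangle

C = 37.31° (one solution)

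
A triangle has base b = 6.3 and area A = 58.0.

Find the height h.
A = ½·b·h  ⇒  h = 2A/b = 2·58.0/6.3 = 116/6.3 ≈ 18.4127

h = 18.41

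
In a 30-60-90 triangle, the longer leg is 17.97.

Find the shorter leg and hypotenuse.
In a 30-60-90 triangle the sides are in ratio 1 : √3 : 2, so short leg = long leg/√3 and hypotenuse = 2·(short leg).
Short leg = 17.97/√3 ≈ 17.97/1.73205 ≈ 10.375
Hypotenuse = 2·10.375 ≈ 20.75

Short leg = 10.37, Hypotenuse = 20.75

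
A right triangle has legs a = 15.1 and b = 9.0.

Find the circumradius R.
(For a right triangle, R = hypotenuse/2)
Hypotenuse c = √(a² + b²) = √(228.01 + 81) = √309.01 ≈ 17.5787
R = c/2 ≈ 17.5787/2 ≈ 8.78934

R = 8.789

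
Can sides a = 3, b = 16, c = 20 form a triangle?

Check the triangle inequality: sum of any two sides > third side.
a + b vs c: 3 + 16 = 19 ≤ 20  ✗
a + c vs b: 3 + 20 = 23 > 16  ✓
b + c vs a: 16 + 20 = 36 > 3  ✓

No: 3 + 16 = 19 is not > 20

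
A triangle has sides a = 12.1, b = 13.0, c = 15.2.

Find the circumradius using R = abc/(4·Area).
First find the area with Heron's formula.
s = (12.1 + 13.0 + 15.2)/2 = 20.15
Area = √(s(s−a)(s−b)(s−c)) = √(20.15·8.05·7.15·4.95) ≈ √5740.93 ≈ 75.7689
abc = 12.1·13.0·15.2 = 2390.96
R = abc/(4·Area) ≈ 2390.96/(4·75.7689) = 2390.96/303.076 ≈ 7.88899

R = 7.889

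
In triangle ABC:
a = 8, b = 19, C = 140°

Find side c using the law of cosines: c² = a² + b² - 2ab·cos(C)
c² = 8² + 19² − 2·8·19·cos(140°)
cos(140°) ≈ -0.766044
c² ≈ 64 + 361 − 304·(-0.766044) ≈ 425 + 232.878 ≈ 657.878
c ≈ √657.878 ≈ 25.6491

c = 25.65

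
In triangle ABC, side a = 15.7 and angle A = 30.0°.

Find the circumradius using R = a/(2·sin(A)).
R = a/(2·sin(A)) = 15.7/(2·sin(30.0°))
sin(30.0°) ≈ 0.5
R ≈ 15.7/(2·0.5) = 15.7/1 ≈ 15.7

R = 15.7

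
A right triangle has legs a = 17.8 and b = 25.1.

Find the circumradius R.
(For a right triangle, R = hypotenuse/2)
Hypotenuse c = √(a² + b²) = √(316.84 + 630.01) = √946.85 ≈ 30.7709
R = c/2 ≈ 30.7709/2 ≈ 15.3855

R = 15.39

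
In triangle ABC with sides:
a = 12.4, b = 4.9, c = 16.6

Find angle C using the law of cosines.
c² = a² + b² − 2ab·cos(C)  ⇒  cos(C) = (a² + b² − c²)/(2ab)
cos(C) = (12.4² + 4.9² − 16.6²)/(2·12.4·4.9) = (153.76 + 24.01 − 275.56)/121.52 = -97.79/121.52 ≈ -0.804724
C = arccos(-0.804724) ≈ 143.584°

C = 143.6°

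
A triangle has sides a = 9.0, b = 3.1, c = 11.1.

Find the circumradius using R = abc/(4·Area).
First find the area with Heron's formula.
s = (9.0 + 3.1 + 11.1)/2 = 11.6
Area = √(s(s−a)(s−b)(s−c)) = √(11.6·2.6·8.5·0.5) ≈ √128.18 ≈ 11.3217
abc = 9.0·3.1·11.1 = 309.69
R = abc/(4·Area) ≈ 309.69/(4·11.3217) = 309.69/45.2866 ≈ 6.83844

R = 6.838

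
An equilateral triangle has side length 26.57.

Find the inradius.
r = Area/s with s the semi-perimeter.
Area = (√3/4)·26.57² = (√3/4)·705.9649 ≈ 0.433013·705.9649 ≈ 305.692
s = 3·26.57/2 = 39.855
r ≈ 305.692/39.855 ≈ 7.6701
(Equivalently r = side/(2√3) = 26.57/3.4641 ≈ 7.6701.)

r = 7.67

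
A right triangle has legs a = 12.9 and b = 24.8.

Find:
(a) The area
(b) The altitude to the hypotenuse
(a) The legs are perpendicular, so Area = ½·a·b = ½·12.9·24.8 = ½·319.92 = 159.96
(b) Hypotenuse c = √(a² + b²) = √(166.41 + 615.04) = √781.45 ≈ 27.9544
    Area = ½·c·h_c  ⇒  h_c = 2·Area/c = 319.92/27.9544 ≈ 11.4443

Area = 159.96, h_c = 11.44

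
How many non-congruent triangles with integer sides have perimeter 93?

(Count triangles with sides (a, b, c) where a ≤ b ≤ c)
Let a ≤ b ≤ c with a + b + c = 93. The only binding inequality is a + b > c, i.e. 93 − c > c, so c < 93/2; and c ≥ 93/3 since c is the largest side.
So 31 ≤ c ≤ 46. For each c, b runs from ⌈(93 − c)/2⌉ up to c (then a = 93 − b − c satisfies 1 ≤ a ≤ b automatically), giving c − ⌈(93 − c)/2⌉ + 1 choices.
Summing over c: 1 + 2 + 4 + 5 + … + 22 + 23  (16 terms, c = 31, …, 46) = 192
Check (closed form: nearest integer to p²/48 for even p, (p+3)²/48 for odd p): (93+3)²/48 = 96²/48 = 9216/48 ≈ 192.00 → 192

192 triangles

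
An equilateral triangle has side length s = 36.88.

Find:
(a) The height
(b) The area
(a) The height splits the triangle into two 30-60-90 halves: h = s·√3/2 = 36.88·1.73205/2 ≈ 63.878/2 ≈ 31.939
(b) Area = (√3/4)·s² = (√3/4)·36.88² = (√3/4)·1360.1344 ≈ 0.433013·1360.1344 ≈ 588.955

Height = 31.94, Area = 589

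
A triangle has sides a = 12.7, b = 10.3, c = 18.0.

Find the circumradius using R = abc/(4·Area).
First find the area with Heron's formula.
s = (12.7 + 10.3 + 18.0)/2 = 20.5
Area = √(s(s−a)(s−b)(s−c)) = √(20.5·7.8·10.2·2.5) ≈ √4077.45 ≈ 63.8549
abc = 12.7·10.3·18.0 = 2354.58
R = abc/(4·Area) ≈ 2354.58/(4·63.8549) = 2354.58/255.42 ≈ 9.21848

R = 9.218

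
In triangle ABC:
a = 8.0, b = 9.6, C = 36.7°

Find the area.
Two sides and the included angle (SAS): A = ½·a·b·sin(C) = ½·8.0·9.6·sin(36.7°)
sin(36.7°) ≈ 0.597625
A ≈ ½·76.8·0.597625 = 38.4·0.597625 ≈ 22.9488

Area = 22.95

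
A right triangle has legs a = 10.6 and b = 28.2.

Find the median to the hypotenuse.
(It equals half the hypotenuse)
Hypotenuse c = √(a² + b²) = √(112.36 + 795.24) = √907.6 ≈ 30.1264
Median to hypotenuse = c/2 ≈ 30.1264/2 ≈ 15.0632

Median = 15.06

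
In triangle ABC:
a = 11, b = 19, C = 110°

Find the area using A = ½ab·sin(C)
A = ½·a·b·sin(C) = ½·11·19·sin(110°)
sin(110°) ≈ 0.939693
A ≈ ½·209·0.939693 = 104.5·0.939693 ≈ 98.1979

Area = 98.2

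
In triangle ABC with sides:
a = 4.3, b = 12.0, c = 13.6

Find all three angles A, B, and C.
Law of cosines for each angle (a² = 18.49, b² = 144, c² = 184.96):
cos(A) = (b² + c² − a²)/(2bc) = (144 + 184.96 − 18.49)/(2·12.0·13.6) = 310.47/326.4 ≈ 0.951195  ⇒  A ≈ 17.9743°
cos(B) = (a² + c² − b²)/(2ac) = (18.49 + 184.96 − 144)/(2·4.3·13.6) = 59.45/116.96 ≈ 0.508293  ⇒  B ≈ 59.4498°
cos(C) = (a² + b² − c²)/(2ab) = (18.49 + 144 − 184.96)/(2·4.3·12.0) = -22.47/103.2 ≈ -0.217733  ⇒  C ≈ 102.576°
Check: A + B + C ≈ 180°

A = 17.97°, B = 59.45°, C = 102.6°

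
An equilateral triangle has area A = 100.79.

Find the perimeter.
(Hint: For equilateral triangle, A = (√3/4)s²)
A = (√3/4)s²  ⇒  s² = 4A/√3 = 4·100.79/√3 = 403.16/1.73205 ≈ 232.765
s ≈ √232.765 ≈ 15.2566
Perimeter = 3s ≈ 3·15.2566 ≈ 45.7699

Perimeter = 45.77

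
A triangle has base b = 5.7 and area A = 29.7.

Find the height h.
A = ½·b·h  ⇒  h = 2A/b = 2·29.7/5.7 = 59.4/5.7 ≈ 10.4211

h = 10.42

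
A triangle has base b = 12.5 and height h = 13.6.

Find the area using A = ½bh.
A = ½·b·h = ½·12.5·13.6 = ½·170 = 85

Area = 85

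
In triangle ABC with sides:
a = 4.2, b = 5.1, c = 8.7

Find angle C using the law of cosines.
c² = a² + b² − 2ab·cos(C)  ⇒  cos(C) = (a² + b² − c²)/(2ab)
cos(C) = (4.2² + 5.1² − 8.7²)/(2·4.2·5.1) = (17.64 + 26.01 − 75.69)/42.84 = -32.04/42.84 ≈ -0.747899
C = arccos(-0.747899) ≈ 138.409°

C = 138.4°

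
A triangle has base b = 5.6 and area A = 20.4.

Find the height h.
A = ½·b·h  ⇒  h = 2A/b = 2·20.4/5.6 = 40.8/5.6 ≈ 7.28571

h = 7.286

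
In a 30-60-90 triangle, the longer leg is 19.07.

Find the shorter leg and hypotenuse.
In a 30-60-90 triangle the sides are in ratio 1 : √3 : 2, so short leg = long leg/√3 and hypotenuse = 2·(short leg).
Short leg = 19.07/√3 ≈ 19.07/1.73205 ≈ 11.0101
Hypotenuse = 2·11.0101 ≈ 22.0201

Short leg = 11.01, Hypotenuse = 22.02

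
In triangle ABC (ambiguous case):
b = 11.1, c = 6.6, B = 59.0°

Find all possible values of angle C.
b/sin(B) = c/sin(C)  ⇒  sin(C) = c·sin(B)/b = 6.6·sin(59.0°)/11.1
sin(59.0°) ≈ 0.857167
sin(C) ≈ 6.6·0.857167/11.1 ≈ 5.6573/11.1 ≈ 0.509667
Candidate 1: C₁ = arcsin(0.509667) ≈ 30.6417°  →  A = 180° − 59.0° − 30.6417° ≈ 90.3583° > 0, valid
Candidate 2: C₂ = 180° − C₁ ≈ 149.358°  →  A = 180° − 59.0° − 149.358° ≈ -28.3583° ≤ 0, not a valid triangle

C = 30.64° (one solution)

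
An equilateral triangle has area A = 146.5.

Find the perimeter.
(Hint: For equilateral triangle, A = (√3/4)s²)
A = (√3/4)s²  ⇒  s² = 4A/√3 = 4·146.5/√3 = 586/1.73205 ≈ 338.327
s ≈ √338.327 ≈ 18.3937
Perimeter = 3s ≈ 3·18.3937 ≈ 55.181

Perimeter = 55.18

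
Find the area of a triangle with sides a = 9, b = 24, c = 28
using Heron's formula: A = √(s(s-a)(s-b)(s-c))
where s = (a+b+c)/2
s = (9 + 24 + 28)/2 = 61/2 = 30.5
s − a = 21.5, s − b = 6.5, s − c = 2.5
s(s−a)(s−b)(s−c) = 30.5·21.5·6.5·2.5 = 10655.9375
Area = √10655.9375 ≈ 103.228

s = 30.5, Area = 103.2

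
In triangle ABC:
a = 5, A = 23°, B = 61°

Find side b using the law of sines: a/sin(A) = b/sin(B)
a/sin(A) = b/sin(B)  ⇒  b = a·sin(B)/sin(A) = 5·sin(61°)/sin(23°)
sin(61°) ≈ 0.87462, sin(23°) ≈ 0.390731
b ≈ 5·0.87462/0.390731 ≈ 4.3731/0.390731 ≈ 11.1921

b = 11.19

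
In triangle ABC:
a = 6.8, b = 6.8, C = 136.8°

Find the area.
Two sides and the included angle (SAS): A = ½·a·b·sin(C) = ½·6.8·6.8·sin(136.8°)
sin(136.8°) ≈ 0.684547
A ≈ ½·46.24·0.684547 = 23.12·0.684547 ≈ 15.8267

Area = 15.83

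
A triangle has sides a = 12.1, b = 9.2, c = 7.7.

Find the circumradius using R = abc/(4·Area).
First find the area with Heron's formula.
s = (12.1 + 9.2 + 7.7)/2 = 14.5
Area = √(s(s−a)(s−b)(s−c)) = √(14.5·2.4·5.3·6.8) ≈ √1254.19 ≈ 35.4146
abc = 12.1·9.2·7.7 = 857.164
R = abc/(4·Area) ≈ 857.164/(4·35.4146) = 857.164/141.658 ≈ 6.05093

R = 6.051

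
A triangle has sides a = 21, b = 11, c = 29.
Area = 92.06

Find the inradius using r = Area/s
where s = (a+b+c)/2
s = (21 + 11 + 29)/2 = 61/2 = 30.5
r = Area/s = 92.06/30.5 ≈ 3.01836

r = 3.018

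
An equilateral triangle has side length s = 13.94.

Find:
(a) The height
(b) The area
(a) The height splits the triangle into two 30-60-90 halves: h = s·√3/2 = 13.94·1.73205/2 ≈ 24.1448/2 ≈ 12.0724
(b) Area = (√3/4)·s² = (√3/4)·13.94² = (√3/4)·194.3236 ≈ 0.433013·194.3236 ≈ 84.1446

Height = 12.07, Area = 84.14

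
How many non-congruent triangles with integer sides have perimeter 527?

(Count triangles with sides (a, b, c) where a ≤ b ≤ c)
Let a ≤ b ≤ c with a + b + c = 527. The only binding inequality is a + b > c, i.e. 527 − c > c, so c < 527/2; and c ≥ 527/3 since c is the largest side.
So 176 ≤ c ≤ 263. For each c, b runs from ⌈(527 − c)/2⌉ up to c (then a = 527 − b − c satisfies 1 ≤ a ≤ b automatically), giving c − ⌈(527 − c)/2⌉ + 1 choices.
Summing over c: 1 + 3 + 4 + 6 + … + 130 + 132  (88 terms, c = 176, …, 263) = 5852
Check (closed form: nearest integer to p²/48 for even p, (p+3)²/48 for odd p): (527+3)²/48 = 530²/48 = 280900/48 ≈ 5852.08 → 5852

5852 triangles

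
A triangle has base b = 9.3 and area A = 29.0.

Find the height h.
A = ½·b·h  ⇒  h = 2A/b = 2·29.0/9.3 = 58/9.3 ≈ 6.23656

h = 6.237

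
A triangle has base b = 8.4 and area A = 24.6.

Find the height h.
A = ½·b·h  ⇒  h = 2A/b = 2·24.6/8.4 = 49.2/8.4 ≈ 5.85714

h = 5.857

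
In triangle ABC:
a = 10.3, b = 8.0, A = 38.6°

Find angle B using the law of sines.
a/sin(A) = b/sin(B)  ⇒  sin(B) = b·sin(A)/a = 8.0·sin(38.6°)/10.3
sin(38.6°) ≈ 0.62388
sin(B) ≈ 8.0·0.62388/10.3 ≈ 4.99104/10.3 ≈ 0.484567
B = arcsin(0.484567) ≈ 28.9841°
(Since b ≤ a we need B ≤ A, so the obtuse alternative 180° − 28.9841° ≈ 151.016° is rejected.)

B = 28.98°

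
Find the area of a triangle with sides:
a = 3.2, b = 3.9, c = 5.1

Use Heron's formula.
s = (3.2 + 3.9 + 5.1)/2 = 12.2/2 = 6.1
s − a = 2.9, s − b = 2.2, s − c = 1
s(s−a)(s−b)(s−c) = 6.1·2.9·2.2·1 ≈ 38.918
Area = √38.918 ≈ 6.23843

Area = 6.238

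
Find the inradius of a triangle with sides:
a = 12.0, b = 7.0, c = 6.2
r = Area/s where s is the semi-perimeter.
s = (12.0 + 7.0 + 6.2)/2 = 25.2/2 = 12.6
Area = √(s(s−a)(s−b)(s−c)) = √(12.6·0.6·5.6·6.4) ≈ √270.95 ≈ 16.4606
r ≈ 16.4606/12.6 ≈ 1.30639

r = 1.306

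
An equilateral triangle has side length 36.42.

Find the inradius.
r = Area/s with s the semi-perimeter.
Area = (√3/4)·36.42² = (√3/4)·1326.4164 ≈ 0.433013·1326.4164 ≈ 574.355
s = 3·36.42/2 = 54.63
r ≈ 574.355/54.63 ≈ 10.5135
(Equivalently r = side/(2√3) = 36.42/3.4641 ≈ 10.5135.)

r = 10.51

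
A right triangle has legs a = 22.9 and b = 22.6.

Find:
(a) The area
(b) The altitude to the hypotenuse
(a) The legs are perpendicular, so Area = ½·a·b = ½·22.9·22.6 = ½·517.54 = 258.77
(b) Hypotenuse c = √(a² + b²) = √(524.41 + 510.76) = √1035.17 ≈ 32.1741
    Area = ½·c·h_c  ⇒  h_c = 2·Area/c = 517.54/32.1741 ≈ 16.0856

Area = 258.77, h_c = 16.09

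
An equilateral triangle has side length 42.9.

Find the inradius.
r = Area/s with s the semi-perimeter.
Area = (√3/4)·42.9² = (√3/4)·1840.41 ≈ 0.433013·1840.41 ≈ 796.921
s = 3·42.9/2 = 64.35
r ≈ 796.921/64.35 ≈ 12.3842
(Equivalently r = side/(2√3) = 42.9/3.4641 ≈ 12.3842.)

r = 12.38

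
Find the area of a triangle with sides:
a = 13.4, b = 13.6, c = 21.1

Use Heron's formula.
s = (13.4 + 13.6 + 21.1)/2 = 48.1/2 = 24.05
s − a = 10.65, s − b = 10.45, s − c = 2.95
s(s−a)(s−b)(s−c) = 24.05·10.65·10.45·2.95 ≈ 7895.92
Area = √7895.92 ≈ 88.859

Area = 88.86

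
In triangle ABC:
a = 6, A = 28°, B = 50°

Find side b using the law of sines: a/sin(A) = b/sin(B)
a/sin(A) = b/sin(B)  ⇒  b = a·sin(B)/sin(A) = 6·sin(50°)/sin(28°)
sin(50°) ≈ 0.766044, sin(28°) ≈ 0.469472
b ≈ 6·0.766044/0.469472 ≈ 4.59627/0.469472 ≈ 9.7903

b = 9.79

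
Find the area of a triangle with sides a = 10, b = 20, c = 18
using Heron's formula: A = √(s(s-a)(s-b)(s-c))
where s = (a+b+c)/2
s = (10 + 20 + 18)/2 = 48/2 = 24
s − a = 14, s − b = 4, s − c = 6
s(s−a)(s−b)(s−c) = 24·14·4·6 = 8064
Area = √8064 ≈ 89.7998

s = 24.0, Area = 89.8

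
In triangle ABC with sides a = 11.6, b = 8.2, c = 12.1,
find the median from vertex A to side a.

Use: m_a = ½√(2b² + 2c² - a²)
m_a = ½√(2·8.2² + 2·12.1² − 11.6²) = ½√(2·67.24 + 2·146.41 − 134.56) = ½√(134.48 + 292.82 − 134.56) = ½√292.74
√292.74 ≈ 17.1096, so m_a ≈ 8.55482

m_a = 8.555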